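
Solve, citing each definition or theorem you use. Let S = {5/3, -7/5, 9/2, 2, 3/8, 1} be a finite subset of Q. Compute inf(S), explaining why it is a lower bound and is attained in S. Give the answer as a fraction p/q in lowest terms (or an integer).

S is finite, so inf(S) = min(S).
Sorted increasing:
-7/5, 3/8, 1, 5/3, 2, 9/2
The extremum is -7/5.
For every x in S, x >= -7/5. And -7/5 is in S, so it is attained.
Therefore inf(S) = -7/5.

-7/5


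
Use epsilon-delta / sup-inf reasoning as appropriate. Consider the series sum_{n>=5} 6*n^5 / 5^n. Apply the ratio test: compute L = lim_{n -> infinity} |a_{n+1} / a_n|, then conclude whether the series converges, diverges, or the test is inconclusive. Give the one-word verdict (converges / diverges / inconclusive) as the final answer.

Let a_n denote the general term. Form the ratio a_{n+1}/a_n and simplify:
a_{n+1}/a_n = (n + 1)^5/(5*n^5)
Take the limit as n -> infinity: L = 1/5.
Since L = 1/5 < 1, the ratio test implies the series converges.

converges


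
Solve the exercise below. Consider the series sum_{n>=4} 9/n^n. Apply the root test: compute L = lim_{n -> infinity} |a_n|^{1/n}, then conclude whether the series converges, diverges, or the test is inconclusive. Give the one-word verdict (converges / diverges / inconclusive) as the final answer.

Let a_n denote the general term. Form |a_n|^(1/n) and simplify:
|a_n|^(1/n) = 3^(2/n)/n
Take the limit as n -> infinity: L = 0.
Since L = 0 < 1, the root test implies convergence.

converges


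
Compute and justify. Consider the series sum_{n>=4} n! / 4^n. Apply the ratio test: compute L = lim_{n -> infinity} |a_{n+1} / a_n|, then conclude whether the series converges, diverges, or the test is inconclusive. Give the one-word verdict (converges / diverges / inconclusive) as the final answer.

Let a_n denote the general term. Form the ratio a_{n+1}/a_n and simplify:
a_{n+1}/a_n = n/4 + 1/4
Take the limit as n -> infinity: L = infinity.
Since L = infinity > 1 (or L = infinity), the ratio test implies the series diverges.

diverges


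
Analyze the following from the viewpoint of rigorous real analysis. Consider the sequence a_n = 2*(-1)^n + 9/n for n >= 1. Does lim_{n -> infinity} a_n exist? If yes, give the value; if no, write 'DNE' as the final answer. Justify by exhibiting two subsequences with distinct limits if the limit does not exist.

Examine the behaviour of a_n along subsequences.
a_{2k} = 2 + 9/(2k) -> 2. a_{2k+1} = -2 + 9/(2k+1) -> -2.
Since these two subsequential limits are 2 and -2, distinct, the full sequence cannot converge (a convergent sequence has all subsequences tending to the same limit). So lim a_n does not exist.

DNE


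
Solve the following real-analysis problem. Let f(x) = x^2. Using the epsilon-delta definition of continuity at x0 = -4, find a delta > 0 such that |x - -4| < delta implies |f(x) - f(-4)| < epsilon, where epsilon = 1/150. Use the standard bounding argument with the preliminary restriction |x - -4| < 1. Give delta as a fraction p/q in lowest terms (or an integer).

Factor: |x^2 - (-4)^2| = |x - -4| * |x + -4|.
Impose |x - -4| < 1 first. Then |x + -4| = |(x - -4) + 2*(-4)| <= |x - -4| + 2*|-4| < 1 + 8 = 9.
So |x^2 - (-4)^2| < delta * 9.
We need delta * 9 <= 1/150, i.e. delta <= 1/150/9 = 1/1350.
Since 1/1350 < 1, this is tighter than 1; take delta = 1/1350.
So delta = 1/1350 works.

1/1350


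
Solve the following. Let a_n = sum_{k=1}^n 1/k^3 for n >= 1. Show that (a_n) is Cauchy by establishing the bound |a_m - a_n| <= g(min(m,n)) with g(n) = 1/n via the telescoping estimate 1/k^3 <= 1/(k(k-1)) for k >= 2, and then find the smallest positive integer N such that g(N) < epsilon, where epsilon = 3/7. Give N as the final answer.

For m > n >= 1: |a_m - a_n| = sum_{k=n+1}^m 1/k^3.
Use 1/k^3 <= 1/(k(k-1)) = 1/(k-1) - 1/k for k >= 2 (which holds since k^3 >= k^2 >= k(k-1) for k >= 2):
sum_{k=n+1}^m 1/k^3 <= sum_{k=n+1}^m (1/(k-1) - 1/k) = 1/n - 1/m <= 1/n.
By symmetry the same bound holds with n,m swapped, so |a_m - a_n| <= 1/min(m,n) = g(min(m,n)). Since g(n) -> 0, (a_n) is Cauchy.
Now solve g(N) < 3/7: 1/N < 3/7 <=> N > 1/(3/7) = 7/3.
The smallest integer strictly greater than 7/3 is N = 3.
Check: g(3) = 1/3 < 3/7; g(2) = 1/2 >= 3/7. So N = 3.

3


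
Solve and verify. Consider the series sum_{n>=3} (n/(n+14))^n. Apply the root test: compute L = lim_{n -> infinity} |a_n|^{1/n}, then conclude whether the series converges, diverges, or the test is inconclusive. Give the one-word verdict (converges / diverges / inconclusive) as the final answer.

Let a_n denote the general term. Form |a_n|^(1/n) and simplify:
|a_n|^(1/n) = n/(n + 14)
Take the limit as n -> infinity: L = 1.
Since L = 1, the root test is inconclusive. (In fact a_n = (n/(n+14))^n -> e^(-14) != 0, so the nth-term test shows divergence; but the root test itself gives no conclusion.)

inconclusive


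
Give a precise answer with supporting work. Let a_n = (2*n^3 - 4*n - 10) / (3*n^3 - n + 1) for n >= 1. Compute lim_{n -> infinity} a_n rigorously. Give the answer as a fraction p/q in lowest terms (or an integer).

Divide numerator and denominator by n^3, the highest power:
numerator / n^3 = 2 - 4/n^2 - 10/n^3
denominator / n^3 = 3 - 1/n^2 + n^(-3)
As n -> infinity, all terms of the form c/n^k (k >= 1) tend to 0.
So numerator / n^3 -> 2 and denominator / n^3 -> 3.
Therefore lim a_n = 2/3.

2/3


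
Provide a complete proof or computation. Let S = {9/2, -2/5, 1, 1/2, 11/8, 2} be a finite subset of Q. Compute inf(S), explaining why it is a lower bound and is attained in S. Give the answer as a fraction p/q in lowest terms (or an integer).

S is finite, so inf(S) = min(S).
Sorted increasing:
-2/5, 1/2, 1, 11/8, 2, 9/2
The extremum is -2/5.
For every x in S, x >= -2/5. And -2/5 is in S, so it is attained.
Therefore inf(S) = -2/5.

-2/5


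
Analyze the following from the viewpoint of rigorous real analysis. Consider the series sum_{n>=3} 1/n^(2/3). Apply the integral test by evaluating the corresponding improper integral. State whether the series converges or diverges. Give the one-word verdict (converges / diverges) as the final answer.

Let f(x) = x^(-2/3). Then f is positive, continuous, and decreasing on [3, infinity), so the integral test applies.
Compute the improper integral int_{3}^infinity f(x) dx:
  antiderivative F(x) = 3*x^(1/3).
  As x -> infinity, F(x) -> infinity (since p = 2/3 < 1).
  So the integral diverges. By the integral test, the series diverges.

diverges


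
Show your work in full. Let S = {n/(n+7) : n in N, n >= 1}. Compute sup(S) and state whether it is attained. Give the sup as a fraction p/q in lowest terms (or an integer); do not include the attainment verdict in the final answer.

Analysis:
- Values: 1/8, 2/9, 3/10, 4/11, ... strictly increasing.
- Minimum is 1/8 (n=1); inf = 1/8 (attained).
- n/(n+7) = 1 - 7/(n+7) -> 1 from below as n -> infinity, and never equals 1.
- So sup = 1 (not attained).
Conclusion: sup(S) = 1, not attained in S.

1


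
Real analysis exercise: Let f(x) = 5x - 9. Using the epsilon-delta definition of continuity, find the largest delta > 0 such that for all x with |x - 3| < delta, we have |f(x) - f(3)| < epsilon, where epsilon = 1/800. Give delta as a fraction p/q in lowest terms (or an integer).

We compute f(3) = 5*(3) - 9 = 6.
|f(x) - f(3)| = |5x - 9 - (6)| = |5(x - 3)| = 5|x - 3|.
We need 5|x - 3| < 1/800, i.e. |x - 3| < 1/800 / 5 = 1/4000.
So any delta <= 1/4000 works. Conversely, if delta > 1/4000, then x = 3 + 1/4000 satisfies |x - 3| = 1/4000 < delta but |f(x) - f(3)| = 5 * 1/4000 = 1/800, which is not < 1/800; so no larger delta works.
Hence the largest such delta is 1/4000.

1/4000


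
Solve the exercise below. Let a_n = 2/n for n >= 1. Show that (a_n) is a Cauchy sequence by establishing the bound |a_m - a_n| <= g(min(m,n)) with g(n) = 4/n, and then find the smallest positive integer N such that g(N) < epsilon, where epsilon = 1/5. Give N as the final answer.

For any m, n >= 1, by the triangle inequality:
|a_m - a_n| = |2/m - 2/n| <= 2*1/m + 2*1/n <= 4/min(m,n).
So g(n) = 4/n bounds the Cauchy difference. Since g(n) -> 0, (a_n) is Cauchy.
Now solve g(N) < 1/5: 4/N < 1/5 <=> N > 4 / (1/5) = 20.
The smallest integer strictly greater than 20 is N = 21.
Check: g(21) = 4/21 = 4/21 < 1/5; g(20) = 1/5 >= 1/5. So N = 21.

21


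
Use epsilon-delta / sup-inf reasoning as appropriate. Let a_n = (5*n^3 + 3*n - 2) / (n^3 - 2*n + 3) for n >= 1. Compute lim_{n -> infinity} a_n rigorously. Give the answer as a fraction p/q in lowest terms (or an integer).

Divide numerator and denominator by n^3, the highest power:
numerator / n^3 = 5 + 3/n^2 - 2/n^3
denominator / n^3 = 1 - 2/n^2 + 3/n^3
As n -> infinity, all terms of the form c/n^k (k >= 1) tend to 0.
So numerator / n^3 -> 5 and denominator / n^3 -> 1.
Therefore lim a_n = 5.

5


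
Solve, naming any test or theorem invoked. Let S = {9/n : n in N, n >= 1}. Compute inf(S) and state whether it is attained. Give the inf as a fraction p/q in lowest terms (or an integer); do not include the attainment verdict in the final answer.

Analysis:
- Values: 9, 9/2, 3, 9/4, ... strictly decreasing.
- The maximum is 9 (n=1); sup = 9 (attained).
- The set is bounded below by 0; 9/n -> 0 so 0 is the greatest lower bound.
- 0 is not in the set, so inf = 0 is not attained.
Conclusion: inf(S) = 0, not attained in S.

0


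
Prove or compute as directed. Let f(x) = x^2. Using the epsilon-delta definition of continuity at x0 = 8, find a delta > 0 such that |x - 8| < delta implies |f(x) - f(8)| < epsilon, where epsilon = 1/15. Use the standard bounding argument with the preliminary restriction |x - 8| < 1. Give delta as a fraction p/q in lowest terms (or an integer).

Factor: |x^2 - (8)^2| = |x - 8| * |x + 8|.
Impose |x - 8| < 1 first. Then |x + 8| = |(x - 8) + 2*(8)| <= |x - 8| + 2*|8| < 1 + 16 = 17.
So |x^2 - (8)^2| < delta * 17.
We need delta * 17 <= 1/15, i.e. delta <= 1/15/17 = 1/255.
Since 1/255 < 1, this is tighter than 1; take delta = 1/255.
So delta = 1/255 works.

1/255


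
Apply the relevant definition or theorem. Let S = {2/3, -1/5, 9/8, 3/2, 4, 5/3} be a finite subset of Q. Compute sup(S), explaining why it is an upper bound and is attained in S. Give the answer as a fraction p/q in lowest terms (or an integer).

S is finite, so sup(S) = max(S).
Sorted decreasing:
4, 5/3, 3/2, 9/8, 2/3, -1/5
The extremum is 4.
For every x in S, x <= 4. And 4 is in S, so it is attained.
Therefore sup(S) = 4.

4


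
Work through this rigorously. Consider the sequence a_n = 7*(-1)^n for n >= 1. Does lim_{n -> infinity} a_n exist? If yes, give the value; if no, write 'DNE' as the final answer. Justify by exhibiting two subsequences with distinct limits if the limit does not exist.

Examine the behaviour of a_n along subsequences.
Even-n subsequence a_{2k} = 7 -> 7. Odd-n subsequence a_{2k+1} = -7 -> -7.
Since these two subsequential limits are 7 and -7, distinct, the full sequence cannot converge (a convergent sequence has all subsequences tending to the same limit). So lim a_n does not exist.

DNE


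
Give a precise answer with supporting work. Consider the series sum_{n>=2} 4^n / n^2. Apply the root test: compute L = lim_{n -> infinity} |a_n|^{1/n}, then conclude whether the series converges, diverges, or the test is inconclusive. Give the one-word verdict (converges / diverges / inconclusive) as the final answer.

Let a_n denote the general term. Form |a_n|^(1/n) and simplify:
|a_n|^(1/n) = 4/n^(2/n)
Take the limit as n -> infinity: L = 4.
Since L = 4 > 1, the root test implies divergence.

diverges


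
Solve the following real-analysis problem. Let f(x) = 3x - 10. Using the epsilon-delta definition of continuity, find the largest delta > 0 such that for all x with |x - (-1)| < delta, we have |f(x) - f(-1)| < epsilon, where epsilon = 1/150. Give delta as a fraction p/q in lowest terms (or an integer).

We compute f(-1) = 3*(-1) - 10 = -13.
|f(x) - f(-1)| = |3x - 10 - (-13)| = |3(x - (-1))| = 3|x - (-1)|.
We need 3|x - (-1)| < 1/150, i.e. |x - (-1)| < 1/150 / 3 = 1/450.
So any delta <= 1/450 works. Conversely, if delta > 1/450, then x = -1 + 1/450 satisfies |x - (-1)| = 1/450 < delta but |f(x) - f(-1)| = 3 * 1/450 = 1/150, which is not < 1/150; so no larger delta works.
Hence the largest such delta is 1/450.

1/450


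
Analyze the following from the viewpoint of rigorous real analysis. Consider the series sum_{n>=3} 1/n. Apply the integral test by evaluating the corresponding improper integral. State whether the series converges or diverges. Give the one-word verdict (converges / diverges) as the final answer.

Let f(x) = 1/x. Then f is positive, continuous, and decreasing on [3, infinity), so the integral test applies.
Compute the improper integral int_{3}^infinity f(x) dx:
  antiderivative F(x) = log(x).
  As x -> infinity, log(x) -> infinity.
  So int = infinity - log(3) = infinity. By the integral test, the series diverges.

diverges


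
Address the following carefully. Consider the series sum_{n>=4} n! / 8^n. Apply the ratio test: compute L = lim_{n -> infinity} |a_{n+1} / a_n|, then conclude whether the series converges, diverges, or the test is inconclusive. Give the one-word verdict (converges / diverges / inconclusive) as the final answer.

Let a_n denote the general term. Form the ratio a_{n+1}/a_n and simplify:
a_{n+1}/a_n = n/8 + 1/8
Take the limit as n -> infinity: L = infinity.
Since L = infinity > 1 (or L = infinity), the ratio test implies the series diverges.

diverges


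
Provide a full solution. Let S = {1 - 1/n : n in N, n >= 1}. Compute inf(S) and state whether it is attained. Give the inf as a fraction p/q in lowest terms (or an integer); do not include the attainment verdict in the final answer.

Analysis:
- Values: 0, 1/2, 2/3, 3/4, ... strictly increasing.
- Minimum is 0 (n=1); inf = 0 (attained).
- 1 - 1/n -> 1 from below; sup = 1, not attained.
Conclusion: inf(S) = 0, attained in S.

0


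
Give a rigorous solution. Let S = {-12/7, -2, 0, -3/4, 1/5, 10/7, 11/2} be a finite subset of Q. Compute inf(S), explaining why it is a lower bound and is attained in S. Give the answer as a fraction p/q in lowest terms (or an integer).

S is finite, so inf(S) = min(S).
Sorted increasing:
-2, -12/7, -3/4, 0, 1/5, 10/7, 11/2
The extremum is -2.
For every x in S, x >= -2. And -2 is in S, so it is attained.
Therefore inf(S) = -2.

-2


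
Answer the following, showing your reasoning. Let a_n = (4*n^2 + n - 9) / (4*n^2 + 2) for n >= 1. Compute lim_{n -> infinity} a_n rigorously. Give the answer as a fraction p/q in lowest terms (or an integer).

Divide numerator and denominator by n^2, the highest power:
numerator / n^2 = 4 + 1/n - 9/n^2
denominator / n^2 = 4 + 2/n^2
As n -> infinity, all terms of the form c/n^k (k >= 1) tend to 0.
So numerator / n^2 -> 4 and denominator / n^2 -> 4.
Therefore lim a_n = 1.

1


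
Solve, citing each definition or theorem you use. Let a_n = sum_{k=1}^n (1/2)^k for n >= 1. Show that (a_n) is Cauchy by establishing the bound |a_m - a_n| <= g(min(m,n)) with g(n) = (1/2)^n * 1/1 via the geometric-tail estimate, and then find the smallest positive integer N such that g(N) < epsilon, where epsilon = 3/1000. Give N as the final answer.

For m > n >= 1: |a_m - a_n| = sum_{k=n+1}^m (1/2)^k < sum_{k=n+1}^infinity (1/2)^k = (1/2)^(n+1) / (1 - 1/2) = (1/2)^n * (1/2) * (2/1) = (1/2)^n * 1/1.
So g(n) = (1/2)^n / 1. Since g(n) -> 0, (a_n) is Cauchy.
Now solve g(N) < 3/1000: (1/2)^N / 1 < 3/1000 <=> 2^N > 1 / (1 * 3/1000) = 1000/3.
Check powers of 2: 2^8 = 256 <= 1000/3, 2^9 = 512 > 1000/3.
So the smallest such N is 9. Check: g(9) = 1/(1 * 512) = 1/512 < 3/1000.

9


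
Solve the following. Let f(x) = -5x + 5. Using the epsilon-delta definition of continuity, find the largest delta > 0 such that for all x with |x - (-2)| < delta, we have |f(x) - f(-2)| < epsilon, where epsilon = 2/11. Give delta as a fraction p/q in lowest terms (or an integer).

We compute f(-2) = -5*(-2) + 5 = 15.
|f(x) - f(-2)| = |-5x + 5 - (15)| = |-5(x - (-2))| = 5|x - (-2)|.
We need 5|x - (-2)| < 2/11, i.e. |x - (-2)| < 2/11 / 5 = 2/55.
So any delta <= 2/55 works. Conversely, if delta > 2/55, then x = -2 + 2/55 satisfies |x - (-2)| = 2/55 < delta but |f(x) - f(-2)| = 5 * 2/55 = 2/11, which is not < 2/11; so no larger delta works.
Hence the largest such delta is 2/55.

2/55


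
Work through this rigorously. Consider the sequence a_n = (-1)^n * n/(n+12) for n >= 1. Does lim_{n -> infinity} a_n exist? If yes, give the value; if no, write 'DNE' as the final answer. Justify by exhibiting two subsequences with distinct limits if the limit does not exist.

Examine the behaviour of a_n along subsequences.
a_{2k} = 2k/(2k+12) -> 1. a_{2k+1} = -(2k+1)/(2k+13) -> -1.
Since these two subsequential limits are 1 and -1, distinct, the full sequence cannot converge (a convergent sequence has all subsequences tending to the same limit). So lim a_n does not exist.

DNE


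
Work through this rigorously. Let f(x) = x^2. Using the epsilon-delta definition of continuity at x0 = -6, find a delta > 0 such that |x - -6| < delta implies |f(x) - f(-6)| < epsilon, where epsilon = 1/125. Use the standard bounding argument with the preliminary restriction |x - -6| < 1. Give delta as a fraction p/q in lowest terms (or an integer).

Factor: |x^2 - (-6)^2| = |x - -6| * |x + -6|.
Impose |x - -6| < 1 first. Then |x + -6| = |(x - -6) + 2*(-6)| <= |x - -6| + 2*|-6| < 1 + 12 = 13.
So |x^2 - (-6)^2| < delta * 13.
We need delta * 13 <= 1/125, i.e. delta <= 1/125/13 = 1/1625.
Since 1/1625 < 1, this is tighter than 1; take delta = 1/1625.
So delta = 1/1625 works.

1/1625


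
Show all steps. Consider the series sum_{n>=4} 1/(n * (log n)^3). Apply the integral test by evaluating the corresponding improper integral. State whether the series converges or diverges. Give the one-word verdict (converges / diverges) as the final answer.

Let f(x) = 1/(x*log(x)^3). Then f is positive, continuous, and decreasing on [4, infinity), so the integral test applies.
Compute the improper integral int_{4}^infinity f(x) dx:
  antiderivative F(x) = -1/(2*log(x)^2).
  F(x) -> 0 as x -> infinity.  int = 0 - F(4) = 1/(2*log(4)^2) < infinity. By the integral test, the series converges.

converges


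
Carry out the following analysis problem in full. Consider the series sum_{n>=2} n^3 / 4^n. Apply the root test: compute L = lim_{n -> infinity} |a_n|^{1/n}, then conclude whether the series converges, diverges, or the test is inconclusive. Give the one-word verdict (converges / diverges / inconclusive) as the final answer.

Let a_n denote the general term. Form |a_n|^(1/n) and simplify:
|a_n|^(1/n) = n^(3/n)/4
Take the limit as n -> infinity: L = 1/4.
Since L = 1/4 < 1, the root test implies convergence.

converges


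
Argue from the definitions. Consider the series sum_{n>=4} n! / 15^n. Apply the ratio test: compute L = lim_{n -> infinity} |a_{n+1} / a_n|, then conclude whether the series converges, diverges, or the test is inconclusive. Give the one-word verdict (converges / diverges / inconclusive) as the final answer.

Let a_n denote the general term. Form the ratio a_{n+1}/a_n and simplify:
a_{n+1}/a_n = n/15 + 1/15
Take the limit as n -> infinity: L = infinity.
Since L = infinity > 1 (or L = infinity), the ratio test implies the series diverges.

diverges


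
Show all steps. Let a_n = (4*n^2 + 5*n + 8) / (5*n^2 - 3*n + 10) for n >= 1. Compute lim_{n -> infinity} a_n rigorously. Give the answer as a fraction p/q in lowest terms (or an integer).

Divide numerator and denominator by n^2, the highest power:
numerator / n^2 = 4 + 5/n + 8/n^2
denominator / n^2 = 5 - 3/n + 10/n^2
As n -> infinity, all terms of the form c/n^k (k >= 1) tend to 0.
So numerator / n^2 -> 4 and denominator / n^2 -> 5.
Therefore lim a_n = 4/5.

4/5


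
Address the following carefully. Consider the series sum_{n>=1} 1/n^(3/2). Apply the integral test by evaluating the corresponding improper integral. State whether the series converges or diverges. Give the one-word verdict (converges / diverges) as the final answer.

Let f(x) = x^(-3/2). Then f is positive, continuous, and decreasing on [1, infinity), so the integral test applies.
Compute the improper integral int_{1}^infinity f(x) dx:
  antiderivative F(x) = -2/sqrt(x).
  As x -> infinity, F(x) -> 0 (since p = 3/2 > 1).
  So int = F(infinity) - F(1) = 0 - (-2) = 2.
  Finite, so by the integral test, the series converges.

converges


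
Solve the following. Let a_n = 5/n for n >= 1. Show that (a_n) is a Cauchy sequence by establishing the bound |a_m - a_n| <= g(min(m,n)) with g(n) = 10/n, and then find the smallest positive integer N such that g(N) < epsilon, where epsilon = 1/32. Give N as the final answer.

For any m, n >= 1, by the triangle inequality:
|a_m - a_n| = |5/m - 5/n| <= 5*1/m + 5*1/n <= 10/min(m,n).
So g(n) = 10/n bounds the Cauchy difference. Since g(n) -> 0, (a_n) is Cauchy.
Now solve g(N) < 1/32: 10/N < 1/32 <=> N > 10 / (1/32) = 320.
The smallest integer strictly greater than 320 is N = 321.
Check: g(321) = 10/321 = 10/321 < 1/32; g(320) = 1/32 >= 1/32. So N = 321.

321


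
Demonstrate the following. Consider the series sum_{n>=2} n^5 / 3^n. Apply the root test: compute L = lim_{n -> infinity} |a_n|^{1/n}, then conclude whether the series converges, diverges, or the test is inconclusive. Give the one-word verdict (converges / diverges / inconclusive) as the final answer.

Let a_n denote the general term. Form |a_n|^(1/n) and simplify:
|a_n|^(1/n) = n^(5/n)/3
Take the limit as n -> infinity: L = 1/3.
Since L = 1/3 < 1, the root test implies convergence.

converges


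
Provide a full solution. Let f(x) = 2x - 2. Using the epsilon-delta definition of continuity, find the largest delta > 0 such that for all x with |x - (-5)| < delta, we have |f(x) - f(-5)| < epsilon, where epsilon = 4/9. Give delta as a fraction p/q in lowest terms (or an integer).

We compute f(-5) = 2*(-5) - 2 = -12.
|f(x) - f(-5)| = |2x - 2 - (-12)| = |2(x - (-5))| = 2|x - (-5)|.
We need 2|x - (-5)| < 4/9, i.e. |x - (-5)| < 4/9 / 2 = 2/9.
So any delta <= 2/9 works. Conversely, if delta > 2/9, then x = -5 + 2/9 satisfies |x - (-5)| = 2/9 < delta but |f(x) - f(-5)| = 2 * 2/9 = 4/9, which is not < 4/9; so no larger delta works.
Hence the largest such delta is 2/9.

2/9


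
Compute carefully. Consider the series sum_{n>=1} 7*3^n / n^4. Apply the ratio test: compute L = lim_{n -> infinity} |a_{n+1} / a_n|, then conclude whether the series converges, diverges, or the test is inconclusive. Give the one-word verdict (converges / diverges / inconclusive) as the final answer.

Let a_n denote the general term. Form the ratio a_{n+1}/a_n and simplify:
a_{n+1}/a_n = 3*n^4/(n + 1)^4
Take the limit as n -> infinity: L = 3.
Since L = 3 > 1 (or L = infinity), the ratio test implies the series diverges.

diverges


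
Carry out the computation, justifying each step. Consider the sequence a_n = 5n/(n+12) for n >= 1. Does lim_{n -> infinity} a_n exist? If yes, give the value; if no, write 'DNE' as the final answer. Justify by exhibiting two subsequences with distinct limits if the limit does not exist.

Examine the behaviour of a_n along subsequences.
Even-n subsequence a_{2k} = 5(2k)/(2k+12) -> 5. Odd-n subsequence a_{2k+1} = 5(2k+1)/(2k+13) -> 5. Both tend to 5, which suggests the limit is 5; verify directly.
|a_n - 5| = |5n - 5(n+12)| / (n+12) = 60/(n+12) < 60/n for every n >= 1.
Given epsilon > 0, choose a positive integer N > 60/epsilon. Then for all n >= N, |a_n - 5| < 60/n <= 60/N < epsilon.
So by the definition of the limit, lim a_n exists and equals 5.

5


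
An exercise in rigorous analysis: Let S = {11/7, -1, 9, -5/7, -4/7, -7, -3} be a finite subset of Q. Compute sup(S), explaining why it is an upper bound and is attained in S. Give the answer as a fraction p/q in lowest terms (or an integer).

S is finite, so sup(S) = max(S).
Sorted decreasing:
9, 11/7, -4/7, -5/7, -1, -3, -7
The extremum is 9.
For every x in S, x <= 9. And 9 is in S, so it is attained.
Therefore sup(S) = 9.

9


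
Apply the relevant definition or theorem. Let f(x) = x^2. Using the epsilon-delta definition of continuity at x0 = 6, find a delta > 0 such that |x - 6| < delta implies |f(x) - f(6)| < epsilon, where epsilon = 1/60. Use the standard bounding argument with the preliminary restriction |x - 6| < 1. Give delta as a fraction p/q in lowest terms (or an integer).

Factor: |x^2 - (6)^2| = |x - 6| * |x + 6|.
Impose |x - 6| < 1 first. Then |x + 6| = |(x - 6) + 2*(6)| <= |x - 6| + 2*|6| < 1 + 12 = 13.
So |x^2 - (6)^2| < delta * 13.
We need delta * 13 <= 1/60, i.e. delta <= 1/60/13 = 1/780.
Since 1/780 < 1, this is tighter than 1; take delta = 1/780.
So delta = 1/780 works.

1/780


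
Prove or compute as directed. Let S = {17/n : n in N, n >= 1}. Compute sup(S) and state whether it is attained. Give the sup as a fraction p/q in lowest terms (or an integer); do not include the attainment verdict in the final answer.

Analysis:
- Values: 17, 17/2, 17/3, 17/4, ... strictly decreasing.
- The maximum is 17 (n=1); sup = 17 (attained).
- The set is bounded below by 0; 17/n -> 0 so 0 is the greatest lower bound.
- 0 is not in the set, so inf = 0 is not attained.
Conclusion: sup(S) = 17, attained in S.

17


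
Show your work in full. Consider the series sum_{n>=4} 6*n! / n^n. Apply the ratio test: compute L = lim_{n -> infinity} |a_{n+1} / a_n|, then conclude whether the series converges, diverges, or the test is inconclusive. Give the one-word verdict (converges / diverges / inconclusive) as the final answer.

Let a_n denote the general term. Form the ratio a_{n+1}/a_n and simplify:
a_{n+1}/a_n = (n/(n + 1))^n
Take the limit as n -> infinity: L = exp(-1).
Since L = exp(-1) < 1, the ratio test implies the series converges.

converges


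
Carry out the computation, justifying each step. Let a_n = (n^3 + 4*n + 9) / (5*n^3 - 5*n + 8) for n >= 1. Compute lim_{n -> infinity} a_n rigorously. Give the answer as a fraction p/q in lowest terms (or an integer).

Divide numerator and denominator by n^3, the highest power:
numerator / n^3 = 1 + 4/n^2 + 9/n^3
denominator / n^3 = 5 - 5/n^2 + 8/n^3
As n -> infinity, all terms of the form c/n^k (k >= 1) tend to 0.
So numerator / n^3 -> 1 and denominator / n^3 -> 5.
Therefore lim a_n = 1/5.

1/5


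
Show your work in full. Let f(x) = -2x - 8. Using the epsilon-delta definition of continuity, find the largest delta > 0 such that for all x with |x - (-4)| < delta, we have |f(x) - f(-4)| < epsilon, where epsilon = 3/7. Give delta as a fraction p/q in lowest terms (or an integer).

We compute f(-4) = -2*(-4) - 8 = 0.
|f(x) - f(-4)| = |-2x - 8 - (0)| = |-2(x - (-4))| = 2|x - (-4)|.
We need 2|x - (-4)| < 3/7, i.e. |x - (-4)| < 3/7 / 2 = 3/14.
So any delta <= 3/14 works. Conversely, if delta > 3/14, then x = -4 + 3/14 satisfies |x - (-4)| = 3/14 < delta but |f(x) - f(-4)| = 2 * 3/14 = 3/7, which is not < 3/7; so no larger delta works.
Hence the largest such delta is 3/14.

3/14


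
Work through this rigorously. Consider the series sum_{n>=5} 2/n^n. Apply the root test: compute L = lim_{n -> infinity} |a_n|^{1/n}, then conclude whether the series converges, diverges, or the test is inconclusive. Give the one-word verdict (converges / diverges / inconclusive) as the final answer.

Let a_n denote the general term. Form |a_n|^(1/n) and simplify:
|a_n|^(1/n) = 2^(1/n)/n
Take the limit as n -> infinity: L = 0.
Since L = 0 < 1, the root test implies convergence.

converges


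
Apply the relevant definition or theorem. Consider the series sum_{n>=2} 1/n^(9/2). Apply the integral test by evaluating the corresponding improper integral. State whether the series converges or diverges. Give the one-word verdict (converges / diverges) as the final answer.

Let f(x) = x^(-9/2). Then f is positive, continuous, and decreasing on [2, infinity), so the integral test applies.
Compute the improper integral int_{2}^infinity f(x) dx:
  antiderivative F(x) = -2/(7*x^(7/2)).
  As x -> infinity, F(x) -> 0 (since p = 9/2 > 1).
  So int = F(infinity) - F(2) = 0 - (-sqrt(2)/56) = sqrt(2)/56.
  Finite, so by the integral test, the series converges.

converges


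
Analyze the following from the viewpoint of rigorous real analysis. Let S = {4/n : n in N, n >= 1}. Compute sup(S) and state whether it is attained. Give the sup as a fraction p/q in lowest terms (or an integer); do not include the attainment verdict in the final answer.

Analysis:
- Values: 4, 2, 4/3, 1, ... strictly decreasing.
- The maximum is 4 (n=1); sup = 4 (attained).
- The set is bounded below by 0; 4/n -> 0 so 0 is the greatest lower bound.
- 0 is not in the set, so inf = 0 is not attained.
Conclusion: sup(S) = 4, attained in S.

4


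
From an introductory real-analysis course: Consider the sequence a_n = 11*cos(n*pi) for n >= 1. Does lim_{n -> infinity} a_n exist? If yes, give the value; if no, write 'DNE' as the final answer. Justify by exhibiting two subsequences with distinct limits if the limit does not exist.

Examine the behaviour of a_n along subsequences.
cos(n*pi) = (-1)^n, so a_n = 11*(-1)^n. a_{2k} = 11 -> 11. a_{2k+1} = -11 -> -11.
Since these two subsequential limits are 11 and -11, distinct, the full sequence cannot converge (a convergent sequence has all subsequences tending to the same limit). So lim a_n does not exist.

DNE


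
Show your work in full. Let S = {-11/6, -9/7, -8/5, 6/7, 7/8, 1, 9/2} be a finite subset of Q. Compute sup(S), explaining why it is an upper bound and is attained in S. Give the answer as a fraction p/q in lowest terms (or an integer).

S is finite, so sup(S) = max(S).
Sorted decreasing:
9/2, 1, 7/8, 6/7, -9/7, -8/5, -11/6
The extremum is 9/2.
For every x in S, x <= 9/2. And 9/2 is in S, so it is attained.
Therefore sup(S) = 9/2.

9/2


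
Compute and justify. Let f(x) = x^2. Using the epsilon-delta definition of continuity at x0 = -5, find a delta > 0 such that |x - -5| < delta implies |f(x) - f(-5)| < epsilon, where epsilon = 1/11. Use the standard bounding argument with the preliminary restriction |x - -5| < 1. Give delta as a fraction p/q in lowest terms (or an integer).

Factor: |x^2 - (-5)^2| = |x - -5| * |x + -5|.
Impose |x - -5| < 1 first. Then |x + -5| = |(x - -5) + 2*(-5)| <= |x - -5| + 2*|-5| < 1 + 10 = 11.
So |x^2 - (-5)^2| < delta * 11.
We need delta * 11 <= 1/11, i.e. delta <= 1/11/11 = 1/121.
Since 1/121 < 1, this is tighter than 1; take delta = 1/121.
So delta = 1/121 works.

1/121


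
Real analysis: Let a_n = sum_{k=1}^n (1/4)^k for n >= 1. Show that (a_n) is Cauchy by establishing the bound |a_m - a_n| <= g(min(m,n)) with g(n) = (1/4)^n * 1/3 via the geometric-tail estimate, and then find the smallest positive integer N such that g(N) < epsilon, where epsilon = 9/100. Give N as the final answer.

For m > n >= 1: |a_m - a_n| = sum_{k=n+1}^m (1/4)^k < sum_{k=n+1}^infinity (1/4)^k = (1/4)^(n+1) / (1 - 1/4) = (1/4)^n * (1/4) * (4/3) = (1/4)^n * 1/3.
So g(n) = (1/4)^n / 3. Since g(n) -> 0, (a_n) is Cauchy.
Now solve g(N) < 9/100: (1/4)^N / 3 < 9/100 <=> 4^N > 1 / (3 * 9/100) = 100/27.
Check powers of 4: 4^0 = 1 <= 100/27, 4^1 = 4 > 100/27.
So the smallest such N is 1. Check: g(1) = 1/(3 * 4) = 1/12 < 9/100.

1


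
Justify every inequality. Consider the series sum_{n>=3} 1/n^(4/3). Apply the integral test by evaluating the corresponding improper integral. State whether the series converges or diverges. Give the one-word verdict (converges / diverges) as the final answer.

Let f(x) = x^(-4/3). Then f is positive, continuous, and decreasing on [3, infinity), so the integral test applies.
Compute the improper integral int_{3}^infinity f(x) dx:
  antiderivative F(x) = -3/x^(1/3).
  As x -> infinity, F(x) -> 0 (since p = 4/3 > 1).
  So int = F(infinity) - F(3) = 0 - (-3^(2/3)) = 3^(2/3).
  Finite, so by the integral test, the series converges.

converges


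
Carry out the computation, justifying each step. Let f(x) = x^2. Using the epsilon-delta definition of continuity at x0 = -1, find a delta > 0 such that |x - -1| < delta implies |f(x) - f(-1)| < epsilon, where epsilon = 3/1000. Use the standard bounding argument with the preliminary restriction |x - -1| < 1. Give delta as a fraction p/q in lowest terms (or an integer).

Factor: |x^2 - (-1)^2| = |x - -1| * |x + -1|.
Impose |x - -1| < 1 first. Then |x + -1| = |(x - -1) + 2*(-1)| <= |x - -1| + 2*|-1| < 1 + 2 = 3.
So |x^2 - (-1)^2| < delta * 3.
We need delta * 3 <= 3/1000, i.e. delta <= 3/1000/3 = 1/1000.
Since 1/1000 < 1, this is tighter than 1; take delta = 1/1000.
So delta = 1/1000 works.

1/1000


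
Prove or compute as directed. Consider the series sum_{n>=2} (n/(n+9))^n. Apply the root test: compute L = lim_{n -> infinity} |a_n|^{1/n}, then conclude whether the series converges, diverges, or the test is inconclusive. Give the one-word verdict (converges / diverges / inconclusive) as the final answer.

Let a_n denote the general term. Form |a_n|^(1/n) and simplify:
|a_n|^(1/n) = n/(n + 9)
Take the limit as n -> infinity: L = 1.
Since L = 1, the root test is inconclusive. (In fact a_n = (n/(n+9))^n -> e^(-9) != 0, so the nth-term test shows divergence; but the root test itself gives no conclusion.)

inconclusive


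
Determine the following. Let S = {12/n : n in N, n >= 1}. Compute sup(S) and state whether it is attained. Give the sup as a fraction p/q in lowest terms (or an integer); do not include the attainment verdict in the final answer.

Analysis:
- Values: 12, 6, 4, 3, ... strictly decreasing.
- The maximum is 12 (n=1); sup = 12 (attained).
- The set is bounded below by 0; 12/n -> 0 so 0 is the greatest lower bound.
- 0 is not in the set, so inf = 0 is not attained.
Conclusion: sup(S) = 12, attained in S.

12


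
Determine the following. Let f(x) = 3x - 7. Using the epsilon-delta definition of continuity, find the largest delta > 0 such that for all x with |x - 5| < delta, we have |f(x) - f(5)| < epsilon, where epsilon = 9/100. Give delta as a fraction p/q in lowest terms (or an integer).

We compute f(5) = 3*(5) - 7 = 8.
|f(x) - f(5)| = |3x - 7 - (8)| = |3(x - 5)| = 3|x - 5|.
We need 3|x - 5| < 9/100, i.e. |x - 5| < 9/100 / 3 = 3/100.
So any delta <= 3/100 works. Conversely, if delta > 3/100, then x = 5 + 3/100 satisfies |x - 5| = 3/100 < delta but |f(x) - f(5)| = 3 * 3/100 = 9/100, which is not < 9/100; so no larger delta works.
Hence the largest such delta is 3/100.

3/100


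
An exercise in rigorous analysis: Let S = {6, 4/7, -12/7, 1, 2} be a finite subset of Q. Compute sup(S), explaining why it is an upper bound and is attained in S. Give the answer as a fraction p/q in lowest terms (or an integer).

S is finite, so sup(S) = max(S).
Sorted decreasing:
6, 2, 1, 4/7, -12/7
The extremum is 6.
For every x in S, x <= 6. And 6 is in S, so it is attained.
Therefore sup(S) = 6.

6


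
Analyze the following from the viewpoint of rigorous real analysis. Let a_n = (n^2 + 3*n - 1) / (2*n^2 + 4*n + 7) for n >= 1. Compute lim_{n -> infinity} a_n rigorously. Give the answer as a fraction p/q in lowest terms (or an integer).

Divide numerator and denominator by n^2, the highest power:
numerator / n^2 = 1 + 3/n - 1/n^2
denominator / n^2 = 2 + 4/n + 7/n^2
As n -> infinity, all terms of the form c/n^k (k >= 1) tend to 0.
So numerator / n^2 -> 1 and denominator / n^2 -> 2.
Therefore lim a_n = 1/2.

1/2


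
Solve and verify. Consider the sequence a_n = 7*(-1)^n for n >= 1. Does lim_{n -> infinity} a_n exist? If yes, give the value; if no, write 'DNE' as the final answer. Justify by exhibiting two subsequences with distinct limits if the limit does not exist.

Examine the behaviour of a_n along subsequences.
Even-n subsequence a_{2k} = 7 -> 7. Odd-n subsequence a_{2k+1} = -7 -> -7.
Since these two subsequential limits are 7 and -7, distinct, the full sequence cannot converge (a convergent sequence has all subsequences tending to the same limit). So lim a_n does not exist.

DNE


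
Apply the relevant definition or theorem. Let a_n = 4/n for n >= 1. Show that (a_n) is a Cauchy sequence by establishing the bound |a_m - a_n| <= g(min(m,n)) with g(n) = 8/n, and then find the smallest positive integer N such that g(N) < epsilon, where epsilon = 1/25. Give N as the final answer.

For any m, n >= 1, by the triangle inequality:
|a_m - a_n| = |4/m - 4/n| <= 4*1/m + 4*1/n <= 8/min(m,n).
So g(n) = 8/n bounds the Cauchy difference. Since g(n) -> 0, (a_n) is Cauchy.
Now solve g(N) < 1/25: 8/N < 1/25 <=> N > 8 / (1/25) = 200.
The smallest integer strictly greater than 200 is N = 201.
Check: g(201) = 8/201 = 8/201 < 1/25; g(200) = 1/25 >= 1/25. So N = 201.

201


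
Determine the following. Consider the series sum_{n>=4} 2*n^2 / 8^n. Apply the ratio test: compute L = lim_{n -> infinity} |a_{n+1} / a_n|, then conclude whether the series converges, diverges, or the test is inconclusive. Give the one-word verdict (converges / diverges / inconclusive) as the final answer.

Let a_n denote the general term. Form the ratio a_{n+1}/a_n and simplify:
a_{n+1}/a_n = (n + 1)^2/(8*n^2)
Take the limit as n -> infinity: L = 1/8.
Since L = 1/8 < 1, the ratio test implies the series converges.

converges


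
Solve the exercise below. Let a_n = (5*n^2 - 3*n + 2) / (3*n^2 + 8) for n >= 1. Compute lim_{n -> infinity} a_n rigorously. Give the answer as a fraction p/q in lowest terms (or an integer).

Divide numerator and denominator by n^2, the highest power:
numerator / n^2 = 5 - 3/n + 2/n^2
denominator / n^2 = 3 + 8/n^2
As n -> infinity, all terms of the form c/n^k (k >= 1) tend to 0.
So numerator / n^2 -> 5 and denominator / n^2 -> 3.
Therefore lim a_n = 5/3.

5/3


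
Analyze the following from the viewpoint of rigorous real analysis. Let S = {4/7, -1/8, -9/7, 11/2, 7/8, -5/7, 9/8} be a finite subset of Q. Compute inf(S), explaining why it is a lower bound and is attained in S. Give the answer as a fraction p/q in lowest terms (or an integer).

S is finite, so inf(S) = min(S).
Sorted increasing:
-9/7, -5/7, -1/8, 4/7, 7/8, 9/8, 11/2
The extremum is -9/7.
For every x in S, x >= -9/7. And -9/7 is in S, so it is attained.
Therefore inf(S) = -9/7.

-9/7


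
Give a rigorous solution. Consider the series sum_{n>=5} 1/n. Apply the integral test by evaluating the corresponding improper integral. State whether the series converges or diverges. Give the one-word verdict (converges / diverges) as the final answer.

Let f(x) = 1/x. Then f is positive, continuous, and decreasing on [5, infinity), so the integral test applies.
Compute the improper integral int_{5}^infinity f(x) dx:
  antiderivative F(x) = log(x).
  As x -> infinity, log(x) -> infinity.
  So int = infinity - log(5) = infinity. By the integral test, the series diverges.

diverges


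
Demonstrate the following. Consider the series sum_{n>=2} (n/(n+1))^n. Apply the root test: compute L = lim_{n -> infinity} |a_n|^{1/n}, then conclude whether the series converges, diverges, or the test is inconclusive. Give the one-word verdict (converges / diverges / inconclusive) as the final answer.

Let a_n denote the general term. Form |a_n|^(1/n) and simplify:
|a_n|^(1/n) = n/(n + 1)
Take the limit as n -> infinity: L = 1.
Since L = 1, the root test is inconclusive. (In fact a_n = (n/(n+1))^n -> e^(-1) != 0, so the nth-term test shows divergence; but the root test itself gives no conclusion.)

inconclusive


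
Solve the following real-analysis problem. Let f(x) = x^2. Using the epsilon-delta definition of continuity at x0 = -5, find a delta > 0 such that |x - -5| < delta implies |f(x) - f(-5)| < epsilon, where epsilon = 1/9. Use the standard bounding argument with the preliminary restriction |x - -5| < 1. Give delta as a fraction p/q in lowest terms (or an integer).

Factor: |x^2 - (-5)^2| = |x - -5| * |x + -5|.
Impose |x - -5| < 1 first. Then |x + -5| = |(x - -5) + 2*(-5)| <= |x - -5| + 2*|-5| < 1 + 10 = 11.
So |x^2 - (-5)^2| < delta * 11.
We need delta * 11 <= 1/9, i.e. delta <= 1/9/11 = 1/99.
Since 1/99 < 1, this is tighter than 1; take delta = 1/99.
So delta = 1/99 works.

1/99


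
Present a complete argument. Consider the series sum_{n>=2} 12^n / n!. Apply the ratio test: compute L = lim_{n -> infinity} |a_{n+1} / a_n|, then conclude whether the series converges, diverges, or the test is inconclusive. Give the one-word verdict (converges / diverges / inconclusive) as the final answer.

Let a_n denote the general term. Form the ratio a_{n+1}/a_n and simplify:
a_{n+1}/a_n = 12/(n + 1)
Take the limit as n -> infinity: L = 0.
Since L = 0 < 1, the ratio test implies the series converges.

converges
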